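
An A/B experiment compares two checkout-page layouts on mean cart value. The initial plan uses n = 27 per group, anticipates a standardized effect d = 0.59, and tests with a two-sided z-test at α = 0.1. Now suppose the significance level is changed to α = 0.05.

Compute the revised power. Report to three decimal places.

δ = d·√(n/2) = 0.59 × √(27/2) = 2.1678 (unchanged). New critical value: z_{0.025} = 1.960.
Revised power = Φ(δ − 1.960) + Φ(−δ − 1.960) = Φ(0.208) + Φ(-4.128) = 0.5823 + 0.0000 = 0.5823.

Power ≈ 0.582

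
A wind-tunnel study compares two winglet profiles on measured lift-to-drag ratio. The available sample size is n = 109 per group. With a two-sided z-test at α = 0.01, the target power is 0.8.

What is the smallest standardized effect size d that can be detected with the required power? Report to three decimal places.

d ≈ 0.463

Required noncentrality: δ = z_{0.005} + z_{0.20} = 2.576 + 0.842 = 3.417.
(The second rejection-region term Φ(−δ − z_{α/2}) is negligible and dropped.)
δ = d·√(n/2) ⇒ d = δ/√(n/2) = 3.417/√(109/2) = 0.4629.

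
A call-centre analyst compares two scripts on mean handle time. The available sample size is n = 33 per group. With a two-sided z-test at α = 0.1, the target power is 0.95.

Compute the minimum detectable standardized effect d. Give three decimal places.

d ≈ 0.810

Required noncentrality: δ = z_{0.05} + z_{0.05} = 1.645 + 1.645 = 3.290.
(The second rejection-region term Φ(−δ − z_{α/2}) is negligible and dropped.)
δ = d·√(n/2) ⇒ d = δ/√(n/2) = 3.290/√(33/2) = 0.8099.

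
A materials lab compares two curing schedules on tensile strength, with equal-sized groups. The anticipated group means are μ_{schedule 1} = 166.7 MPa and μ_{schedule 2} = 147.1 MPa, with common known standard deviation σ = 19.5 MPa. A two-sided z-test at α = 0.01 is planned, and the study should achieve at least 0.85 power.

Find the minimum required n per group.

Standardized effect: d = |μ_{schedule 1} − μ_{schedule 2}| / σ = |166.7 − 147.1| / 19.5 = 1.0051
Set Φ(δ − 2.576) = 0.85; then δ − 2.576 = Φ⁻¹(0.85) = 1.036, giving δ = 3.612.
(For δ > 0 the lower-tail rejection region contributes negligibly to power, so the one-term inversion is standard.)
δ = d·√(n/2) ⇒ n = 2(δ/d)² = 2 × (3.612 / 1.0051)² = 25.83.
Round up to the next whole unit.

n = 26 per group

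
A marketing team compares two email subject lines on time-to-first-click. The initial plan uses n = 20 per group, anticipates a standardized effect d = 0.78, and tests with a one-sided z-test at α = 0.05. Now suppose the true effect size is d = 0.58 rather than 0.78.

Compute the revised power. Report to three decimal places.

With d = 0.58: δ = d·√(n/2) = 0.58 × √(20/2) = 1.8341. Critical value z_{0.05} = 1.645.
Revised power = P(Z > 1.645 − δ) = Φ(0.189) = 0.5751.

Power ≈ 0.575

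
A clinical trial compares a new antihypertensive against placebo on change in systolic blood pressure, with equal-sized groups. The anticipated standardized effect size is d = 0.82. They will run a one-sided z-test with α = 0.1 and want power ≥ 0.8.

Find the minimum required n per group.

Set Φ(δ − 1.282) = 0.8; then δ − 1.282 = Φ⁻¹(0.8) = 0.842, giving δ = 2.123.
δ = d·√(n/2) ⇒ n = 2(δ/d)² = 2 × (2.123 / 0.82)² = 13.41.
Rounding up, n = 14 per group.

n = 14 per group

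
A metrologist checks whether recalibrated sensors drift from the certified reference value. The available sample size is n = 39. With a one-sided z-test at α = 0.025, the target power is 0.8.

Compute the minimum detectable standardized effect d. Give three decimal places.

Need Φ(δ − 1.960) = 0.8, so δ = 1.960 + 0.842 = 2.802.
δ = d·√n ⇒ d = δ/√n = 2.802/√39 = 0.4486.

d ≈ 0.449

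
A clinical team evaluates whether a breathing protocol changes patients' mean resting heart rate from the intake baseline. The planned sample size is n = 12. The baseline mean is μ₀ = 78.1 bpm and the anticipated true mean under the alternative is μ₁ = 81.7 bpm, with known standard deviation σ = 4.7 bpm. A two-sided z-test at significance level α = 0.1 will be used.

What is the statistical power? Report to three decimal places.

Standardized effect: d = |μ₁ − μ₀| / σ = |81.7 − 78.1| / 4.7 = 0.7660
Noncentrality parameter: δ = d·√n = 0.7660 × √12 = 2.6534
Two-sided α = 0.1 → critical value z_{0.05} = 1.645.
Power = Φ(δ − 1.645) + Φ(−δ − 1.645) = Φ(1.009) + Φ(-4.298) = 0.8434 + 0.0000 = 0.8434.

Power ≈ 0.843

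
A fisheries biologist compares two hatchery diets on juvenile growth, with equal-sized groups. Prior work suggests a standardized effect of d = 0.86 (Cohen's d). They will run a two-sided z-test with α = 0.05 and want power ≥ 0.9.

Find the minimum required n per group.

For power 0.9 need Φ(δ − z_{0.025}) = 0.9, so δ = z_{0.025} + z_{0.10} = 1.960 + 1.282 = 3.242.
(For δ > 0 the lower-tail rejection region contributes negligibly to power, so the one-term inversion is standard.)
δ = d·√(n/2) ⇒ n = 2(δ/d)² = 2 × (3.242 / 0.86)² = 28.41.
Rounding up, n = 29 per group.

n = 29 per group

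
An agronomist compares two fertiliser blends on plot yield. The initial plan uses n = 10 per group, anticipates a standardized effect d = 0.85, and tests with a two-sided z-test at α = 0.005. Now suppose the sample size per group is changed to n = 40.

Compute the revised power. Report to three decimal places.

Power ≈ 0.840

With n = 40 per group: δ = d·√(n/2) = 0.85 × √(40/2) = 3.8013. Critical value z_{0.0025} = 2.807.
Revised power = Φ(δ − 2.807) + Φ(−δ − 2.807) = Φ(0.994) + Φ(-6.608) = 0.8400 + 0.0000 = 0.8400.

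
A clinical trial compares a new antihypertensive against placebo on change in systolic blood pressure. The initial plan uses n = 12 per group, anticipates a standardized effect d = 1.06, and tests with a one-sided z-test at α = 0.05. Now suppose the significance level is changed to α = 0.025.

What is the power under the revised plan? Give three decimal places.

δ = d·√(n/2) = 1.06 × √(12/2) = 2.5965 (unchanged). New critical value: z_{0.025} = 1.960.
Revised power = Φ(δ − 1.960) = Φ(0.636) = 0.7378.

Power ≈ 0.738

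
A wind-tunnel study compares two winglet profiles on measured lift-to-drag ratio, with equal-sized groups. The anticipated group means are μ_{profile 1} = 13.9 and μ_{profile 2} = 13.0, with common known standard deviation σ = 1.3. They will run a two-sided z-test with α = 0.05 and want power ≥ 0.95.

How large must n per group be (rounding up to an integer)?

n = 55 per group

Standardized effect: d = |μ_{profile 1} − μ_{profile 2}| / σ = |13.9 − 13.0| / 1.3 = 0.6923
Set Φ(δ − 1.960) = 0.95; then δ − 1.960 = Φ⁻¹(0.95) = 1.645, giving δ = 3.605.
(For δ > 0 the lower-tail rejection region contributes negligibly to power, so the one-term inversion is standard.)
δ = d·√(n/2) ⇒ n = 2(δ/d)² = 2 × (3.605 / 0.6923)² = 54.22.
Round up to the next whole unit.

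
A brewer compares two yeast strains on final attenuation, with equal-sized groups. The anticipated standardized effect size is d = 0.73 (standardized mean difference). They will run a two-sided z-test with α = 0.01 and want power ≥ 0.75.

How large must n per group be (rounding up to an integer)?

Set Φ(δ − 2.576) = 0.75; then δ − 2.576 = Φ⁻¹(0.75) = 0.674, giving δ = 3.250.
(The Φ(−δ − z_{α/2}) term is vanishingly small for δ > 0 and is dropped in the standard sample-size formula.)
δ = d·√(n/2) ⇒ n = 2(δ/d)² = 2 × (3.250 / 0.73)² = 39.65.
Rounding up, n = 40 per group.

n = 40 per group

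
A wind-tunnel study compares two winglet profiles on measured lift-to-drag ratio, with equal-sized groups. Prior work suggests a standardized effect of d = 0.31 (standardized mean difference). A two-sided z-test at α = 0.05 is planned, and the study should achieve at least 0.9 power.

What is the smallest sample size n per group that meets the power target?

For power 0.9 need Φ(δ − z_{0.025}) = 0.9, so δ = z_{0.025} + z_{0.10} = 1.960 + 1.282 = 3.242.
(The Φ(−δ − z_{α/2}) term is vanishingly small for δ > 0 and is dropped in the standard sample-size formula.)
δ = d·√(n/2) ⇒ n = 2(δ/d)² = 2 × (3.242 / 0.31)² = 218.68.
Round up to the next whole unit.

n = 219 per group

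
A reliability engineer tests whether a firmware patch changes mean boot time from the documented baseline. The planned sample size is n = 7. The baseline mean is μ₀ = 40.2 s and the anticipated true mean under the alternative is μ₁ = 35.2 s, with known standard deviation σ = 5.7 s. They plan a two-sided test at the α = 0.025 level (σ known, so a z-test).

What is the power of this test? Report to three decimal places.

Power ≈ 0.532

Standardized effect: d = |μ₁ − μ₀| / σ = |35.2 − 40.2| / 5.7 = 0.8772
Noncentrality parameter: δ = d·√n = 0.8772 × √7 = 2.3208
Two-sided α = 0.025 → critical value z_{0.0125} = 2.241.
Power = Φ(δ − 2.241) + Φ(−δ − 2.241) = Φ(0.079) + Φ(-4.562) = 0.5317 + 0.0000 = 0.5317.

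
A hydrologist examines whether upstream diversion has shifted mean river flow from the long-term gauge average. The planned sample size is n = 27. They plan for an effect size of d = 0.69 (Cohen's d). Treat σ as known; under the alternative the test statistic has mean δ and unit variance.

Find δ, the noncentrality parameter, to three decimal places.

δ = d·√n = 0.69 × √27 = 3.5853

δ ≈ 3.585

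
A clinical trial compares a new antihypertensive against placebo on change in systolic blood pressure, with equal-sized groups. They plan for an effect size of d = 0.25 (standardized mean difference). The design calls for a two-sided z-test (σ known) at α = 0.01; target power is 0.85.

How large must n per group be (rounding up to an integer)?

n = 418 per group

Set Φ(δ − 2.576) = 0.85; then δ − 2.576 = Φ⁻¹(0.85) = 1.036, giving δ = 3.612.
(The Φ(−δ − z_{α/2}) term is vanishingly small for δ > 0 and is dropped in the standard sample-size formula.)
δ = d·√(n/2) ⇒ n = 2(δ/d)² = 2 × (3.612 / 0.25)² = 417.55.
Rounding up, n = 418 per group.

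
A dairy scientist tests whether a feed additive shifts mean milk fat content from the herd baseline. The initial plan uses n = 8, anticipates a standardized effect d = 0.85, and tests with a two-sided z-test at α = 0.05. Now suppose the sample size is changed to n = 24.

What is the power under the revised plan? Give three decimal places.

With n = 24: δ = d·√n = 0.85 × √24 = 4.1641. Critical value z_{0.025} = 1.960.
Revised power = Φ(δ − 1.960) + Φ(−δ − 1.960) = Φ(2.204) + Φ(-6.124) = 0.9862 + 0.0000 = 0.9862.

Power ≈ 0.986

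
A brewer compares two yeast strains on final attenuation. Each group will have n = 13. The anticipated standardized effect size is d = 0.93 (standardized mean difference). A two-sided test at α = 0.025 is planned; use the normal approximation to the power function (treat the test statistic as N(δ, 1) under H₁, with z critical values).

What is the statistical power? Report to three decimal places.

Noncentrality parameter: δ = d·√(n/2) = 0.93 × √(13/2) = 2.3710
Two-sided α = 0.025 → critical value z_{0.0125} = 2.241.
Power = Φ(δ − 2.241) + Φ(−δ − 2.241) = Φ(0.130) + Φ(-4.612) = 0.5516 + 0.0000 = 0.5516.

Power ≈ 0.552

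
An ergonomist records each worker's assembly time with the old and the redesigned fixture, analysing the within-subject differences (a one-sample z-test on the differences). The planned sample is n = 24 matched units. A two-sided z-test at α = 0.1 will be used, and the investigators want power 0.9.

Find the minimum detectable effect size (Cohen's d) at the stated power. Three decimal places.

d ≈ 0.597

Required noncentrality: δ = z_{0.05} + z_{0.10} = 1.645 + 1.282 = 2.926.
(The second rejection-region term Φ(−δ − z_{α/2}) is negligible and dropped.)
δ = d·√n ⇒ d = δ/√n = 2.926/√24 = 0.5973.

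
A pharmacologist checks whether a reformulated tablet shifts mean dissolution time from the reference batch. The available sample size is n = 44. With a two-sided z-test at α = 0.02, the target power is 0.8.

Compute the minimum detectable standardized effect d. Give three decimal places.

d ≈ 0.478

Required noncentrality: δ = z_{0.01} + z_{0.20} = 2.326 + 0.842 = 3.168.
(The second rejection-region term Φ(−δ − z_{α/2}) is negligible and dropped.)
δ = d·√n ⇒ d = δ/√n = 3.168/√44 = 0.4776.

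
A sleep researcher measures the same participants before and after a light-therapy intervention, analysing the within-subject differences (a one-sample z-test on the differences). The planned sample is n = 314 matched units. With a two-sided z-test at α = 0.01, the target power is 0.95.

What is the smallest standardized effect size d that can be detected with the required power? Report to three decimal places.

Required noncentrality: δ = z_{0.005} + z_{0.05} = 2.576 + 1.645 = 4.221.
(The second rejection-region term Φ(−δ − z_{α/2}) is negligible and dropped.)
δ = d·√n ⇒ d = δ/√n = 4.221/√314 = 0.2382.

d ≈ 0.238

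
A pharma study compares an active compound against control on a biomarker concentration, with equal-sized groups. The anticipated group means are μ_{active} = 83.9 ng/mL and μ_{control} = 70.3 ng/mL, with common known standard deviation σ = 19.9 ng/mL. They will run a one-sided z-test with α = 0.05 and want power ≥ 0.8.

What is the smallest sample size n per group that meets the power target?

Standardized effect: d = |μ_{active} − μ_{control}| / σ = |83.9 − 70.3| / 19.9 = 0.6834
For power 0.8 need Φ(δ − z_{0.05}) = 0.8, so δ = z_{0.05} + z_{0.20} = 1.645 + 0.842 = 2.486.
δ = d·√(n/2) ⇒ n = 2(δ/d)² = 2 × (2.486 / 0.6834)² = 26.47.
Round up to the next whole unit.

n = 27 per group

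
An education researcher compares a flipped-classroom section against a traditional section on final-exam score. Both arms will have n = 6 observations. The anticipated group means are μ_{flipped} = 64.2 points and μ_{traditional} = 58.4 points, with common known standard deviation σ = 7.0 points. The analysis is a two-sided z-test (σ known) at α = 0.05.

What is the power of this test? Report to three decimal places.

Power ≈ 0.300

Standardized effect: d = |μ_{flipped} − μ_{traditional}| / σ = |64.2 − 58.4| / 7.0 = 0.8286
Noncentrality parameter: δ = d·√(n/2) = 0.8286 × √(6/2) = 1.4351
Critical value for a two-sided test at α = 0.05: z_{α/2} = 1.960.
Power = Φ(δ − 1.960) + Φ(−δ − 1.960) = Φ(-0.525) + Φ(-3.395) = 0.2998 + 0.0003 = 0.3002.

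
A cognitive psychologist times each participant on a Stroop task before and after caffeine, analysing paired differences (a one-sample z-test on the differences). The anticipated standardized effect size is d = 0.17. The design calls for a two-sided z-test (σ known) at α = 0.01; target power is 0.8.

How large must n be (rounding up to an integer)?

Set Φ(δ − 2.576) = 0.8; then δ − 2.576 = Φ⁻¹(0.8) = 0.842, giving δ = 3.417.
(For δ > 0 the lower-tail rejection region contributes negligibly to power, so the one-term inversion is standard.)
δ = d·√n ⇒ n = (δ/d)² = (3.417 / 0.17)² = 404.12.
Rounding up, n = 405.

n = 405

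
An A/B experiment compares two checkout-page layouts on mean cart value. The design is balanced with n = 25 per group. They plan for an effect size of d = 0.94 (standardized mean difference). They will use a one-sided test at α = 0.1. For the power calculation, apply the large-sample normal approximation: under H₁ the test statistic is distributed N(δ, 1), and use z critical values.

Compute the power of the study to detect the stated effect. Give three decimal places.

Power ≈ 0.979

Noncentrality parameter: δ = d·√(n/2) = 0.94 × √(25/2) = 3.3234
Critical value for a one-sided test at α = 0.1: z_α = 1.282.
Power = P(Z > 1.282 − δ) = Φ(2.042) = 0.9794.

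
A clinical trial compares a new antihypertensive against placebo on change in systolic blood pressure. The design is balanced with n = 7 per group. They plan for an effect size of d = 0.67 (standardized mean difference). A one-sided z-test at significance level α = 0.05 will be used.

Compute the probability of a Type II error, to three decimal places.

β ≈ 0.652

Noncentrality parameter: δ = d·√(n/2) = 0.67 × √(7/2) = 1.2535
One-sided α = 0.05 → critical value z_{0.05} = 1.645.
Power = Φ(δ − 1.645) = Φ(-0.391) = 0.3478.
Type II error: β = 1 − power = 1 − 0.3478 = 0.6522.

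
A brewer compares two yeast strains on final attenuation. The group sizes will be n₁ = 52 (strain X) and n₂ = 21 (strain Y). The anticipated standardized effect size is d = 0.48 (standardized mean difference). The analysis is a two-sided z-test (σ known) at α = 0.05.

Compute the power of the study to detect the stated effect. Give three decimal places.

Noncentrality parameter: δ = d / √(1/n₁ + 1/n₂) = 0.48 / √(1/52 + 1/21) = 1.8565
Two-sided α = 0.05 → critical value z_{0.025} = 1.960.
Power = Φ(δ − 1.960) + Φ(−δ − 1.960) = Φ(-0.103) + Φ(-3.816) = 0.4588 + 0.0001 = 0.4589.

Power ≈ 0.459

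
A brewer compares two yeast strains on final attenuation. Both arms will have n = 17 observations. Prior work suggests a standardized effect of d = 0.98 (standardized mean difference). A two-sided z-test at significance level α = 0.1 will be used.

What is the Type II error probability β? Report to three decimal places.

β ≈ 0.113

Noncentrality parameter: δ = d·√(n/2) = 0.98 × √(17/2) = 2.8572
Critical value for a two-sided test at α = 0.1: z_{α/2} = 1.645.
Power = Φ(δ − 1.645) + Φ(−δ − 1.645) = Φ(1.212) + Φ(-4.502) = 0.8873 + 0.0000 = 0.8873.
Type II error: β = 1 − power = 1 − 0.8873 = 0.1127.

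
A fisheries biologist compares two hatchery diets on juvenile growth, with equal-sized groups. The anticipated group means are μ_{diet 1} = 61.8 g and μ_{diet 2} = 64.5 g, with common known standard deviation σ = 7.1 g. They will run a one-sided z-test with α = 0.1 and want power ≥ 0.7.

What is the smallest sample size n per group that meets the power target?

Standardized effect: d = |μ_{diet 1} − μ_{diet 2}| / σ = |61.8 − 64.5| / 7.1 = 0.3803
Set Φ(δ − 1.282) = 0.7; then δ − 1.282 = Φ⁻¹(0.7) = 0.524, giving δ = 1.806.
δ = d·√(n/2) ⇒ n = 2(δ/d)² = 2 × (1.806 / 0.3803)² = 45.11.
Rounding up, n = 46 per group.

n = 46 per group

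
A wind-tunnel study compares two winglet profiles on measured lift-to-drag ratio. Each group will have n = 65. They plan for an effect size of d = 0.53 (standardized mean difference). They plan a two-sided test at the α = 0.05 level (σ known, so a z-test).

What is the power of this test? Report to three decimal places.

Noncentrality parameter: δ = d·√(n/2) = 0.53 × √(65/2) = 3.0215
Critical value for a two-sided test at α = 0.05: z_{α/2} = 1.960.
Power = Φ(δ − 1.960) + Φ(−δ − 1.960) = Φ(1.062) + Φ(-4.981) = 0.8558 + 0.0000 = 0.8558.

Power ≈ 0.856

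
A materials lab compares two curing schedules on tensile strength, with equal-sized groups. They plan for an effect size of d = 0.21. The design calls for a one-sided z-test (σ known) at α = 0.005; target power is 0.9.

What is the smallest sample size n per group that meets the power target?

n = 675 per group

Set Φ(δ − 2.576) = 0.9; then δ − 2.576 = Φ⁻¹(0.9) = 1.282, giving δ = 3.857.
δ = d·√(n/2) ⇒ n = 2(δ/d)² = 2 × (3.857 / 0.21)² = 674.80.
Round up to the next whole unit.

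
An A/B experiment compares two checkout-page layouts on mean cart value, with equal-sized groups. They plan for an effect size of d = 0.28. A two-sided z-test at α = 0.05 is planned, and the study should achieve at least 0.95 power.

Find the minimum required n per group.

Set Φ(δ − 1.960) = 0.95; then δ − 1.960 = Φ⁻¹(0.95) = 1.645, giving δ = 3.605.
(Ignoring the negligible lower-tail rejection probability gives the usual closed-form inversion.)
δ = d·√(n/2) ⇒ n = 2(δ/d)² = 2 × (3.605 / 0.28)² = 331.50.
Rounding up, n = 332 per group.

n = 332 per group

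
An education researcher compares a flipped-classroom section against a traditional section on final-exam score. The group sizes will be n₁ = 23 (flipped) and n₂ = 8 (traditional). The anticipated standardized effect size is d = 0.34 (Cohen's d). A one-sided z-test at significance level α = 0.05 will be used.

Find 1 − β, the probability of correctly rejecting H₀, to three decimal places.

Power ≈ 0.207

Noncentrality parameter: δ = d / √(1/n₁ + 1/n₂) = 0.34 / √(1/23 + 1/8) = 0.8283
Critical value for a one-sided test at α = 0.05: z_α = 1.645.
Power = Φ(δ − 1.645) = Φ(-0.817) = 0.2071.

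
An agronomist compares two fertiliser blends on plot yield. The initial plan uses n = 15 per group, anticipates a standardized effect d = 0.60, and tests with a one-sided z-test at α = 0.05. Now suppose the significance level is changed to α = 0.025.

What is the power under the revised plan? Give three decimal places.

δ = d·√(n/2) = 0.60 × √(15/2) = 1.6432 (unchanged). New critical value: z_{0.025} = 1.960.
Revised power = Φ(δ − 1.960) = Φ(-0.317) = 0.3757.

Power ≈ 0.376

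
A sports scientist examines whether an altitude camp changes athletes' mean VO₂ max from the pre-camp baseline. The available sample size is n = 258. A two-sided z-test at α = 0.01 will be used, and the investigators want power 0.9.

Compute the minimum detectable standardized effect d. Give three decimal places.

d ≈ 0.240

Need Φ(δ − 2.576) = 0.9, so δ = 2.576 + 1.282 = 3.857.
(The second rejection-region term Φ(−δ − z_{α/2}) is negligible and dropped.)
δ = d·√n ⇒ d = δ/√n = 3.857/√258 = 0.2402.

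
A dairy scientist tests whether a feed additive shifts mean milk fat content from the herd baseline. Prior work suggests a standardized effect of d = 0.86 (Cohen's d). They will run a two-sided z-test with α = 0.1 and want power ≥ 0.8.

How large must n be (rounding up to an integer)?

Set Φ(δ − 1.645) = 0.8; then δ − 1.645 = Φ⁻¹(0.8) = 0.842, giving δ = 2.486.
(The Φ(−δ − z_{α/2}) term is vanishingly small for δ > 0 and is dropped in the standard sample-size formula.)
δ = d·√n ⇒ n = (δ/d)² = (2.486 / 0.86)² = 8.36.
Round up to the next whole unit.

n = 9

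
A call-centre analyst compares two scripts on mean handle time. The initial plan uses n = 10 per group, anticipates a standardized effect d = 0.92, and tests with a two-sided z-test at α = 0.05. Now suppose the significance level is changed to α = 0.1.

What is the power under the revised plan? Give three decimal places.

δ = d·√(n/2) = 0.92 × √(10/2) = 2.0572 (unchanged). New critical value: z_{0.05} = 1.645.
Revised power = Φ(δ − 1.645) + Φ(−δ − 1.645) = Φ(0.412) + Φ(-3.702) = 0.6600 + 0.0001 = 0.6601.

Power ≈ 0.660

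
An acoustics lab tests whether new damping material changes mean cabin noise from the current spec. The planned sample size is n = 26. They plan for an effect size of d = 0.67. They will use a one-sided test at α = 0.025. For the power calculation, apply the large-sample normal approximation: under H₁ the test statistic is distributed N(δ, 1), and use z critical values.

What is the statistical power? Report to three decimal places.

Power ≈ 0.927

Noncentrality parameter: δ = d·√n = 0.67 × √26 = 3.4163
One-sided α = 0.025 → critical value z_{0.025} = 1.960.
Power = P(Z > 1.960 − δ) = Φ(1.456) = 0.9274.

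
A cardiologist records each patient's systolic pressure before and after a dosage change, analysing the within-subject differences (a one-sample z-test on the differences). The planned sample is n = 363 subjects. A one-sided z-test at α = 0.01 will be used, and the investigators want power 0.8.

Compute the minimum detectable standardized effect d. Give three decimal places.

d ≈ 0.166

Need Φ(δ − 2.326) = 0.8, so δ = 2.326 + 0.842 = 3.168.
δ = d·√n ⇒ d = δ/√n = 3.168/√363 = 0.1663.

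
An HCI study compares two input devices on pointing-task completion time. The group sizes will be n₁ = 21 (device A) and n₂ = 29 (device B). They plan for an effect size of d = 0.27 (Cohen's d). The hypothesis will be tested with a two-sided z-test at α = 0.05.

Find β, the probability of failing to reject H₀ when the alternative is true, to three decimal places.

Noncentrality parameter: δ = d / √(1/n₁ + 1/n₂) = 0.27 / √(1/21 + 1/29) = 0.9423
Critical value for a two-sided test at α = 0.05: z_{α/2} = 1.960.
Power = Φ(δ − 1.960) + Φ(−δ − 1.960) = Φ(-1.018) + Φ(-2.902) = 0.1544 + 0.0019 = 0.1563.
Type II error: β = 1 − power = 1 − 0.1563 = 0.8437.

β ≈ 0.844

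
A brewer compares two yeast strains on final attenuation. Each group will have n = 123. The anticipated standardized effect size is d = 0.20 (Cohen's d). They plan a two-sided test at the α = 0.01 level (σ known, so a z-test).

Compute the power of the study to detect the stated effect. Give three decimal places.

Power ≈ 0.157

Noncentrality parameter: δ = d·√(n/2) = 0.20 × √(123/2) = 1.5684
Critical value for a two-sided test at α = 0.01: z_{α/2} = 2.576.
Power = Φ(δ − 2.576) + Φ(−δ − 2.576) = Φ(-1.007) + Φ(-4.144) = 0.1569 + 0.0000 = 0.1569.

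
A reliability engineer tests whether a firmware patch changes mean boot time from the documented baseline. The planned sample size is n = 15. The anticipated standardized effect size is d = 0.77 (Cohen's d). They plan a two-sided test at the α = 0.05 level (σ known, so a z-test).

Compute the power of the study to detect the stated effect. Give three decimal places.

Noncentrality parameter: δ = d·√n = 0.77 × √15 = 2.9822
Two-sided α = 0.05 → critical value z_{0.025} = 1.960.
Power = Φ(δ − 1.960) + Φ(−δ − 1.960) = Φ(1.022) + Φ(-4.942) = 0.8467 + 0.0000 = 0.8467.

Power ≈ 0.847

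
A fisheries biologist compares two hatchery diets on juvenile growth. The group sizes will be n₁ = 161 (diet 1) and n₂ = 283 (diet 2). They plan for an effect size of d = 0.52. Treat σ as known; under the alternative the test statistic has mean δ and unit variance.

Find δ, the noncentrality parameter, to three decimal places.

δ ≈ 5.268

δ = d / √(1/n₁ + 1/n₂) = 0.52 / √(1/161 + 1/283) = 5.2677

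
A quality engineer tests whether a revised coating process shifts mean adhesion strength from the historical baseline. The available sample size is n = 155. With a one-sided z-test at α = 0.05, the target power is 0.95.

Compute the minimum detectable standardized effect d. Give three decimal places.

Need Φ(δ − 1.645) = 0.95, so δ = 1.645 + 1.645 = 3.290.
δ = d·√n ⇒ d = δ/√n = 3.290/√155 = 0.2642.

d ≈ 0.264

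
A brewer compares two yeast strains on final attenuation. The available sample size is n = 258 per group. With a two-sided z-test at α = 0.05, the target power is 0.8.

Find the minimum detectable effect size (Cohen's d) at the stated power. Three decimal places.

d ≈ 0.247

Required noncentrality: δ = z_{0.025} + z_{0.20} = 1.960 + 0.842 = 2.802.
(The second rejection-region term Φ(−δ − z_{α/2}) is negligible and dropped.)
δ = d·√(n/2) ⇒ d = δ/√(n/2) = 2.802/√(258/2) = 0.2467.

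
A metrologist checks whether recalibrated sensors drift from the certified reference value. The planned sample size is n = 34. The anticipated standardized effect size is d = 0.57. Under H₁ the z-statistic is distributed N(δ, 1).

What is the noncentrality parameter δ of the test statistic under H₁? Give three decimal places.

δ ≈ 3.324

δ = d·√n = 0.57 × √34 = 3.3236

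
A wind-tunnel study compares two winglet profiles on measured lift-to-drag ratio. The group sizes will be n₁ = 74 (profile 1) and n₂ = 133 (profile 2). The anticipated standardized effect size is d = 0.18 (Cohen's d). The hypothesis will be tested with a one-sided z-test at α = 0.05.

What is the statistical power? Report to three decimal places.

Noncentrality parameter: δ = d / √(1/n₁ + 1/n₂) = 0.18 / √(1/74 + 1/133) = 1.2412
One-sided α = 0.05 → critical value z_{0.05} = 1.645.
Power = Φ(δ − 1.645) = Φ(-0.404) = 0.3432.

Power ≈ 0.343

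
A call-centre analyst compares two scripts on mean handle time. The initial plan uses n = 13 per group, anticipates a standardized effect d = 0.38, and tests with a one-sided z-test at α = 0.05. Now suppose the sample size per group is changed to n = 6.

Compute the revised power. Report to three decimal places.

With n = 6 per group: δ = d·√(n/2) = 0.38 × √(6/2) = 0.6582. Critical value z_{0.05} = 1.645.
Revised power = P(Z > 1.645 − δ) = Φ(-0.987) = 0.1619.

Power ≈ 0.162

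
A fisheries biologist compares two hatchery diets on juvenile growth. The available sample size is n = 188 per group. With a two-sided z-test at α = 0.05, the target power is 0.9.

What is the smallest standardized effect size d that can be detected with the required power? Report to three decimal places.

d ≈ 0.334

Required noncentrality: δ = z_{0.025} + z_{0.10} = 1.960 + 1.282 = 3.242.
(The second rejection-region term Φ(−δ − z_{α/2}) is negligible and dropped.)
δ = d·√(n/2) ⇒ d = δ/√(n/2) = 3.242/√(188/2) = 0.3343.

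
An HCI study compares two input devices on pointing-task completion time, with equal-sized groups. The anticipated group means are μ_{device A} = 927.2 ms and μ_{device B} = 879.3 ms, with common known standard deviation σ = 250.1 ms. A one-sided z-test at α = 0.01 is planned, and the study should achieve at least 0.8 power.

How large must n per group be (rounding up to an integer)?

Standardized effect: d = |μ_{device A} − μ_{device B}| / σ = |927.2 − 879.3| / 250.1 = 0.1915
Set Φ(δ − 2.326) = 0.8; then δ − 2.326 = Φ⁻¹(0.8) = 0.842, giving δ = 3.168.
δ = d·√(n/2) ⇒ n = 2(δ/d)² = 2 × (3.168 / 0.1915)² = 547.20.
Rounding up, n = 548 per group.

n = 548 per group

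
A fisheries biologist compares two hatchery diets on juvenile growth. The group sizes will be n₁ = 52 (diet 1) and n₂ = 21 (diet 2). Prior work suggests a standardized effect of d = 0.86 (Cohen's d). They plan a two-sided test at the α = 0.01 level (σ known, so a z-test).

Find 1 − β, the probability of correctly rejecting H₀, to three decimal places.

Power ≈ 0.773

Noncentrality parameter: δ = d / √(1/n₁ + 1/n₂) = 0.86 / √(1/52 + 1/21) = 3.3262
Critical value for a two-sided test at α = 0.01: z_{α/2} = 2.576.
Power = Φ(δ − 2.576) + Φ(−δ − 2.576) = Φ(0.750) + Φ(-5.902) = 0.7735 + 0.0000 = 0.7735.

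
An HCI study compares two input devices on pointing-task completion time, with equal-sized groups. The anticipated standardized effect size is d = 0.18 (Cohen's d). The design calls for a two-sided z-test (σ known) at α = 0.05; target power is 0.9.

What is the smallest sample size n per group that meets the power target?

n = 649 per group

For power 0.9 need Φ(δ − z_{0.025}) = 0.9, so δ = z_{0.025} + z_{0.10} = 1.960 + 1.282 = 3.242.
(The Φ(−δ − z_{α/2}) term is vanishingly small for δ > 0 and is dropped in the standard sample-size formula.)
δ = d·√(n/2) ⇒ n = 2(δ/d)² = 2 × (3.242 / 0.18)² = 648.61.
Round up to the next whole unit.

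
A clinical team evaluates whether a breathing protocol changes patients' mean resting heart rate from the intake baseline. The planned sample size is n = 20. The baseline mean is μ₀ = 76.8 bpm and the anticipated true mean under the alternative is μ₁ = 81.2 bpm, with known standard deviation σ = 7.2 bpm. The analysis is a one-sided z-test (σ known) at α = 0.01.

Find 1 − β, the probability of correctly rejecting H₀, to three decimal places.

Standardized effect: d = |μ₁ − μ₀| / σ = |81.2 − 76.8| / 7.2 = 0.6111
Noncentrality parameter: δ = d·√n = 0.6111 × √20 = 2.7330
One-sided α = 0.01 → critical value z_{0.01} = 2.326.
Power = Φ(δ − 2.326) = Φ(0.407) = 0.6579.

Power ≈ 0.658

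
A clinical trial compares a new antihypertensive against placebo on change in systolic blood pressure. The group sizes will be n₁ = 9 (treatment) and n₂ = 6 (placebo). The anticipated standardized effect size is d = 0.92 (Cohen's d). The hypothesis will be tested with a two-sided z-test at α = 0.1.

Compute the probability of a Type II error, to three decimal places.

Noncentrality parameter: δ = d / √(1/n₁ + 1/n₂) = 0.92 / √(1/9 + 1/6) = 1.7456
Critical value for a two-sided test at α = 0.1: z_{α/2} = 1.645.
Power = Φ(δ − 1.645) + Φ(−δ − 1.645) = Φ(0.101) + Φ(-3.390) = 0.5401 + 0.0003 = 0.5405.
Type II error: β = 1 − power = 1 − 0.5405 = 0.4595.

β ≈ 0.460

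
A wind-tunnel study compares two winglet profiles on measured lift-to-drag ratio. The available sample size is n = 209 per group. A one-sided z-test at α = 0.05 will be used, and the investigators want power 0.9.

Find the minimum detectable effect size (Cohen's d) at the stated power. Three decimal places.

d ≈ 0.286

Required noncentrality: δ = z_{0.05} + z_{0.10} = 1.645 + 1.282 = 2.926.
δ = d·√(n/2) ⇒ d = δ/√(n/2) = 2.926/√(209/2) = 0.2863.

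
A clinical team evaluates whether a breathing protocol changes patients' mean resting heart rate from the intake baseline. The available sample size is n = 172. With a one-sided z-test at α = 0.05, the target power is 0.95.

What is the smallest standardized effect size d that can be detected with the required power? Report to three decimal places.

d ≈ 0.251

Required noncentrality: δ = z_{0.05} + z_{0.05} = 1.645 + 1.645 = 3.290.
δ = d·√n ⇒ d = δ/√n = 3.290/√172 = 0.2508.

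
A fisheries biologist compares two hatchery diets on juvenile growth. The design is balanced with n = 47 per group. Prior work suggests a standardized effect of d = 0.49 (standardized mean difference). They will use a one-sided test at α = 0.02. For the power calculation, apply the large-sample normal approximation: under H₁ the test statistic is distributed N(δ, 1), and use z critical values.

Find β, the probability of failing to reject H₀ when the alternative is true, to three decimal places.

Noncentrality parameter: δ = d·√(n/2) = 0.49 × √(47/2) = 2.3754
Critical value for a one-sided test at α = 0.02: z_α = 2.054.
Power = P(Z > 2.054 − δ) = Φ(0.322) = 0.6261.
Type II error: β = 1 − power = 1 − 0.6261 = 0.3739.

β ≈ 0.374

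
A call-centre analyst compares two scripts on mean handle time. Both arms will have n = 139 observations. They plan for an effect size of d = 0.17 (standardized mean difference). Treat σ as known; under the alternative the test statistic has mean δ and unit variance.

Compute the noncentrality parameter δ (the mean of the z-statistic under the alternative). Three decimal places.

The noncentrality parameter scales effect size by the design's sample-size factor: δ = d·√(n/2) = 0.17 × √(139/2) = 1.4172

δ ≈ 1.417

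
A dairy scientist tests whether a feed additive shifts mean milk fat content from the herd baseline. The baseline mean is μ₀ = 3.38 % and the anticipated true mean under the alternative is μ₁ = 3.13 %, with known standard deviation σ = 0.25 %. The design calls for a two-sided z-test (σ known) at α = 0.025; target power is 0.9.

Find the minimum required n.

Standardized effect: d = |μ₁ − μ₀| / σ = |3.13 − 3.38| / 0.25 = 1.0000
Set Φ(δ − 2.241) = 0.9; then δ − 2.241 = Φ⁻¹(0.9) = 1.282, giving δ = 3.523.
(Ignoring the negligible lower-tail rejection probability gives the usual closed-form inversion.)
δ = d·√n ⇒ n = (δ/d)² = (3.523 / 1.0000)² = 12.41.
Rounding up, n = 13.

n = 13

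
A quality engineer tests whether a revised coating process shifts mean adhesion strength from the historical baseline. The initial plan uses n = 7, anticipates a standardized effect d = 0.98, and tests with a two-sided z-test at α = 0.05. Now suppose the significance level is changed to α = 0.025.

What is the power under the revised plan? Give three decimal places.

δ = d·√n = 0.98 × √7 = 2.5928 (unchanged). New critical value: z_{0.0125} = 2.241.
Revised power = Φ(δ − 2.241) + Φ(−δ − 2.241) = Φ(0.351) + Φ(-4.834) = 0.6374 + 0.0000 = 0.6374.

Power ≈ 0.637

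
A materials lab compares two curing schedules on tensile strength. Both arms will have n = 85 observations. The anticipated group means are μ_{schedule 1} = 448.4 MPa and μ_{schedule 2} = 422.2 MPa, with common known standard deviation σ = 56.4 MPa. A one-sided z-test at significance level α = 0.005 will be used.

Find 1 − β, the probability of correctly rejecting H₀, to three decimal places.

Power ≈ 0.675

Standardized effect: d = |μ_{schedule 1} − μ_{schedule 2}| / σ = |448.4 − 422.2| / 56.4 = 0.4645
Noncentrality parameter: δ = d·√(n/2) = 0.4645 × √(85/2) = 3.0284
Critical value for a one-sided test at α = 0.005: z_α = 2.576.
Power = Φ(δ − 2.576) = Φ(0.453) = 0.6746.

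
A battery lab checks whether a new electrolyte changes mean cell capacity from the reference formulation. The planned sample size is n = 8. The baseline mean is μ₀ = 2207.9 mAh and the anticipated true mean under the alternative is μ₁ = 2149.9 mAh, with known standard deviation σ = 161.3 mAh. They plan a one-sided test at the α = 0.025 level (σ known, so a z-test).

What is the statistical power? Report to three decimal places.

Standardized effect: d = |μ₁ − μ₀| / σ = |2149.9 − 2207.9| / 161.3 = 0.3596
Noncentrality parameter: δ = d·√n = 0.3596 × √8 = 1.0170
One-sided α = 0.025 → critical value z_{0.025} = 1.960.
Power = P(Z > 1.960 − δ) = Φ(-0.943) = 0.1729.

Power ≈ 0.173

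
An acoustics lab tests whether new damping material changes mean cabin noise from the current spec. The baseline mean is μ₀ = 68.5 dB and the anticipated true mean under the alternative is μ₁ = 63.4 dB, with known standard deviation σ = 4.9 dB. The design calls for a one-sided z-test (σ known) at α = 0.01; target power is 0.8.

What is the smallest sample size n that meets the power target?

Standardized effect: d = |μ₁ − μ₀| / σ = |63.4 − 68.5| / 4.9 = 1.0408
Set Φ(δ − 2.326) = 0.8; then δ − 2.326 = Φ⁻¹(0.8) = 0.842, giving δ = 3.168.
δ = d·√n ⇒ n = (δ/d)² = (3.168 / 1.0408)² = 9.26.
Rounding up, n = 10.

n = 10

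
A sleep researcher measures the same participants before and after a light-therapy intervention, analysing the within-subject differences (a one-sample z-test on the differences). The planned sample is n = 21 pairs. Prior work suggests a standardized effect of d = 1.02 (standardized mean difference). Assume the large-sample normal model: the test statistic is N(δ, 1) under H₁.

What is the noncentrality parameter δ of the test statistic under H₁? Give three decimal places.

δ ≈ 4.674

The noncentrality parameter scales effect size by the design's sample-size factor: δ = d·√n = 1.02 × √21 = 4.6742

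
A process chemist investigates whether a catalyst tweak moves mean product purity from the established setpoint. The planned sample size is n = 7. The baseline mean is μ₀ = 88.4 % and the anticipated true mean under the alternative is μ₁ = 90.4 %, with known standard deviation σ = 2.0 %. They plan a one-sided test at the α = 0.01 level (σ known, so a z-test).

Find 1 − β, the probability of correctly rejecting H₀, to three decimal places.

Power ≈ 0.625

Standardized effect: d = |μ₁ − μ₀| / σ = |90.4 − 88.4| / 2.0 = 1.0000
Noncentrality parameter: δ = d·√n = 1.0000 × √7 = 2.6458
One-sided α = 0.01 → critical value z_{0.01} = 2.326.
Power = Φ(δ − 2.326) = Φ(0.319) = 0.6253.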